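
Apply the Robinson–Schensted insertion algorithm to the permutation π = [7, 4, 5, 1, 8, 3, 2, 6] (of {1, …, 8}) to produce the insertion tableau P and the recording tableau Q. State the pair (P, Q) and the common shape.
P = [1, 2, 6] / [3, 5, 8] / [4] / [7];  Q = [1, 3, 5] / [2, 6, 8] / [4] / [7];  common shape = (3, 3, 1, 1)

Row-insert the values π_1, π_2, … into P one at a time, bumping the leftmost entry strictly greater than the inserted value down to the next row. The recording tableau Q records, in position (i, j), the step at which that cell was added to P.
  Insert 7 (step 1): P = [7];  Q = [1]
  Insert 4 (step 2): P = [4] / [7];  Q = [1] / [2]
  Insert 5 (step 3): P = [4, 5] / [7];  Q = [1, 3] / [2]
  Insert 1 (step 4): P = [1, 5] / [4] / [7];  Q = [1, 3] / [2] / [4]
  Insert 8 (step 5): P = [1, 5, 8] / [4] / [7];  Q = [1, 3, 5] / [2] / [4]
  Insert 3 (step 6): P = [1, 3, 8] / [4, 5] / [7];  Q = [1, 3, 5] / [2, 6] / [4]
  Insert 2 (step 7): P = [1, 2, 8] / [3, 5] / [4] / [7];  Q = [1, 3, 5] / [2, 6] / [4] / [7]
  Insert 6 (step 8): P = [1, 2, 6] / [3, 5, 8] / [4] / [7];  Q = [1, 3, 5] / [2, 6, 8] / [4] / [7]
Final shape: (3, 3, 1, 1).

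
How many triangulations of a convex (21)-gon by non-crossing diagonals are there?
C_19 = 1767263190

These polygon triangulations are counted by the Catalan number C_n = (1/(n + 1)) · C(2n, n). For n = 19: C_19 = (1/20) · C(38, 19) = 35345263800/20 = 1767263190.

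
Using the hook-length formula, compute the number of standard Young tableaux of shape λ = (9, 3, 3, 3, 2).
# SYT of shape (9, 3, 3, 3, 2) = 25069968

Hook-length formula: f^λ = n! / Π hook(c), product over all cells c of the Young diagram. For λ = (9, 3, 3, 3, 2), n = 20 boxes. Hook lengths by row (left-to-right, top-to-bottom): [13, 12, 10, 6, 5, 4, 3, 2, 1]; [6, 5, 3]; [5, 4, 2]; [4, 3, 1]; [2, 1]. Product of hooks = 97044480000. So f^λ = 20! / 97044480000 = 2432902008176640000 / 97044480000 = 25069968.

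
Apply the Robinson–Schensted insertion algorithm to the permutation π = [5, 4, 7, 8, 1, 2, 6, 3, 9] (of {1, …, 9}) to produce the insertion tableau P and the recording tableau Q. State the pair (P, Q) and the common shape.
P = [1, 2, 3, 9] / [4, 6, 8] / [5, 7];  Q = [1, 3, 4, 9] / [2, 6, 7] / [5, 8];  common shape = (4, 3, 2)

Row-insert the values π_1, π_2, … into P one at a time, bumping the leftmost entry strictly greater than the inserted value down to the next row. The recording tableau Q records, in position (i, j), the step at which that cell was added to P.
  Insert 5 (step 1): P = [5];  Q = [1]
  Insert 4 (step 2): P = [4] / [5];  Q = [1] / [2]
  Insert 7 (step 3): P = [4, 7] / [5];  Q = [1, 3] / [2]
  Insert 8 (step 4): P = [4, 7, 8] / [5];  Q = [1, 3, 4] / [2]
  Insert 1 (step 5): P = [1, 7, 8] / [4] / [5];  Q = [1, 3, 4] / [2] / [5]
  Insert 2 (step 6): P = [1, 2, 8] / [4, 7] / [5];  Q = [1, 3, 4] / [2, 6] / [5]
  Insert 6 (step 7): P = [1, 2, 6] / [4, 7, 8] / [5];  Q = [1, 3, 4] / [2, 6, 7] / [5]
  Insert 3 (step 8): P = [1, 2, 3] / [4, 6, 8] / [5, 7];  Q = [1, 3, 4] / [2, 6, 7] / [5, 8]
  Insert 9 (step 9): P = [1, 2, 3, 9] / [4, 6, 8] / [5, 7];  Q = [1, 3, 4, 9] / [2, 6, 7] / [5, 8]
Final shape: (4, 3, 2).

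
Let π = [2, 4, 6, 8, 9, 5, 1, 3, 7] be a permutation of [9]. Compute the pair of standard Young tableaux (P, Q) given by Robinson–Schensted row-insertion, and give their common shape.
P = [1, 3, 5, 7, 9] / [2, 4, 8] / [6];  Q = [1, 2, 3, 4, 5] / [6, 8, 9] / [7];  common shape = (5, 3, 1)

Row-insert the values π_1, π_2, … into P one at a time, bumping the leftmost entry strictly greater than the inserted value down to the next row. The recording tableau Q records, in position (i, j), the step at which that cell was added to P.
  Insert 2 (step 1): P = [2];  Q = [1]
  Insert 4 (step 2): P = [2, 4];  Q = [1, 2]
  Insert 6 (step 3): P = [2, 4, 6];  Q = [1, 2, 3]
  Insert 8 (step 4): P = [2, 4, 6, 8];  Q = [1, 2, 3, 4]
  Insert 9 (step 5): P = [2, 4, 6, 8, 9];  Q = [1, 2, 3, 4, 5]
  Insert 5 (step 6): P = [2, 4, 5, 8, 9] / [6];  Q = [1, 2, 3, 4, 5] / [6]
  Insert 1 (step 7): P = [1, 4, 5, 8, 9] / [2] / [6];  Q = [1, 2, 3, 4, 5] / [6] / [7]
  Insert 3 (step 8): P = [1, 3, 5, 8, 9] / [2, 4] / [6];  Q = [1, 2, 3, 4, 5] / [6, 8] / [7]
  Insert 7 (step 9): P = [1, 3, 5, 7, 9] / [2, 4, 8] / [6];  Q = [1, 2, 3, 4, 5] / [6, 8, 9] / [7]
Final shape: (5, 3, 1).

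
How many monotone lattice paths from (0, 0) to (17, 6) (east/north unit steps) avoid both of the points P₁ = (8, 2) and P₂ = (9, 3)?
Number of paths = 47322

Inclusion–exclusion. Total paths: C(23, 17) = 100947. Through P₁: C(10, 8)·C(13, 9) = 32175. Through P₂: C(12, 9)·C(11, 8) = 36300. Since P₁ is strictly southwest of P₂, a monotone path through both must visit P₁ then P₂; paths through both = C(10, 8)·C(2, 1)·C(11, 8) = 14850. Avoid both = 100947 − 32175 − 36300 + 14850 = 47322.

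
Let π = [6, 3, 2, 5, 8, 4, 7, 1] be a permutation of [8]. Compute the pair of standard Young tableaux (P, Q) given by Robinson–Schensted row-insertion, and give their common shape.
P = [1, 4, 7] / [2, 5, 8] / [3] / [6];  Q = [1, 4, 5] / [2, 6, 7] / [3] / [8];  common shape = (3, 3, 1, 1)

Row-insert the values π_1, π_2, … into P one at a time, bumping the leftmost entry strictly greater than the inserted value down to the next row. The recording tableau Q records, in position (i, j), the step at which that cell was added to P.
  Insert 6 (step 1): P = [6];  Q = [1]
  Insert 3 (step 2): P = [3] / [6];  Q = [1] / [2]
  Insert 2 (step 3): P = [2] / [3] / [6];  Q = [1] / [2] / [3]
  Insert 5 (step 4): P = [2, 5] / [3] / [6];  Q = [1, 4] / [2] / [3]
  Insert 8 (step 5): P = [2, 5, 8] / [3] / [6];  Q = [1, 4, 5] / [2] / [3]
  Insert 4 (step 6): P = [2, 4, 8] / [3, 5] / [6];  Q = [1, 4, 5] / [2, 6] / [3]
  Insert 7 (step 7): P = [2, 4, 7] / [3, 5, 8] / [6];  Q = [1, 4, 5] / [2, 6, 7] / [3]
  Insert 1 (step 8): P = [1, 4, 7] / [2, 5, 8] / [3] / [6];  Q = [1, 4, 5] / [2, 6, 7] / [3] / [8]
Final shape: (3, 3, 1, 1).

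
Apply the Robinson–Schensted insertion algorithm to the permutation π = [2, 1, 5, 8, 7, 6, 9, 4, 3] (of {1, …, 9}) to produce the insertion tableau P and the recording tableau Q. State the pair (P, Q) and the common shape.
P = [1, 3, 6, 9] / [2, 4] / [5] / [7] / [8];  Q = [1, 3, 4, 7] / [2, 5] / [6] / [8] / [9];  common shape = (4, 2, 1, 1, 1)

Row-insert the values π_1, π_2, … into P one at a time, bumping the leftmost entry strictly greater than the inserted value down to the next row. The recording tableau Q records, in position (i, j), the step at which that cell was added to P.
  Insert 2 (step 1): P = [2];  Q = [1]
  Insert 1 (step 2): P = [1] / [2];  Q = [1] / [2]
  Insert 5 (step 3): P = [1, 5] / [2];  Q = [1, 3] / [2]
  Insert 8 (step 4): P = [1, 5, 8] / [2];  Q = [1, 3, 4] / [2]
  Insert 7 (step 5): P = [1, 5, 7] / [2, 8];  Q = [1, 3, 4] / [2, 5]
  Insert 6 (step 6): P = [1, 5, 6] / [2, 7] / [8];  Q = [1, 3, 4] / [2, 5] / [6]
  Insert 9 (step 7): P = [1, 5, 6, 9] / [2, 7] / [8];  Q = [1, 3, 4, 7] / [2, 5] / [6]
  Insert 4 (step 8): P = [1, 4, 6, 9] / [2, 5] / [7] / [8];  Q = [1, 3, 4, 7] / [2, 5] / [6] / [8]
  Insert 3 (step 9): P = [1, 3, 6, 9] / [2, 4] / [5] / [7] / [8];  Q = [1, 3, 4, 7] / [2, 5] / [6] / [8] / [9]
Final shape: (4, 2, 1, 1, 1).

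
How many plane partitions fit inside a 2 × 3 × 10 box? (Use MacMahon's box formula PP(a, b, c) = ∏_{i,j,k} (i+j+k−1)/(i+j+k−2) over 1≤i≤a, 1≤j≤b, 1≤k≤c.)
PP(2, 3, 10) = 26026

Evaluate the triple product over i = 1..2, j = 1..3, k = 1..10. The factors are (2/1) · (3/2) · (4/3) · (5/4) · (6/5) · (7/6) · (8/7) · (9/8) · … (60 factors total). The numerators and denominators telescope so the product is an integer; carrying out the multiplication exactly gives PP(2, 3, 10) = 26026.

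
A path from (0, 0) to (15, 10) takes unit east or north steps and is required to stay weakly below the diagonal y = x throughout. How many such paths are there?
Number of paths = 1225785

By the reflection principle (André's argument), the number of monotone paths to (15, 10) with n ≤ m that never go above y = x is C(25, 15) − C(25, 16) = 3268760 − 2042975 = 1225785.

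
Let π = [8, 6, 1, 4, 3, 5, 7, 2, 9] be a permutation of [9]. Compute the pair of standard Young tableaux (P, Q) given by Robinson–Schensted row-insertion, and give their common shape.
P = [1, 2, 5, 7, 9] / [3] / [4] / [6] / [8];  Q = [1, 4, 6, 7, 9] / [2] / [3] / [5] / [8];  common shape = (5, 1, 1, 1, 1)

Row-insert the values π_1, π_2, … into P one at a time, bumping the leftmost entry strictly greater than the inserted value down to the next row. The recording tableau Q records, in position (i, j), the step at which that cell was added to P.
  Insert 8 (step 1): P = [8];  Q = [1]
  Insert 6 (step 2): P = [6] / [8];  Q = [1] / [2]
  Insert 1 (step 3): P = [1] / [6] / [8];  Q = [1] / [2] / [3]
  Insert 4 (step 4): P = [1, 4] / [6] / [8];  Q = [1, 4] / [2] / [3]
  Insert 3 (step 5): P = [1, 3] / [4] / [6] / [8];  Q = [1, 4] / [2] / [3] / [5]
  Insert 5 (step 6): P = [1, 3, 5] / [4] / [6] / [8];  Q = [1, 4, 6] / [2] / [3] / [5]
  Insert 7 (step 7): P = [1, 3, 5, 7] / [4] / [6] / [8];  Q = [1, 4, 6, 7] / [2] / [3] / [5]
  Insert 2 (step 8): P = [1, 2, 5, 7] / [3] / [4] / [6] / [8];  Q = [1, 4, 6, 7] / [2] / [3] / [5] / [8]
  Insert 9 (step 9): P = [1, 2, 5, 7, 9] / [3] / [4] / [6] / [8];  Q = [1, 4, 6, 7, 9] / [2] / [3] / [5] / [8]
Final shape: (5, 1, 1, 1, 1).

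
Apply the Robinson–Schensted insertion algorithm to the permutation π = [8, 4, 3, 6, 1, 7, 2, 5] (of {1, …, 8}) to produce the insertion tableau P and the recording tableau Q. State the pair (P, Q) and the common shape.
P = [1, 2, 5] / [3, 6, 7] / [4] / [8];  Q = [1, 4, 6] / [2, 7, 8] / [3] / [5];  common shape = (3, 3, 1, 1)

Row-insert the values π_1, π_2, … into P one at a time, bumping the leftmost entry strictly greater than the inserted value down to the next row. The recording tableau Q records, in position (i, j), the step at which that cell was added to P.
  Insert 8 (step 1): P = [8];  Q = [1]
  Insert 4 (step 2): P = [4] / [8];  Q = [1] / [2]
  Insert 3 (step 3): P = [3] / [4] / [8];  Q = [1] / [2] / [3]
  Insert 6 (step 4): P = [3, 6] / [4] / [8];  Q = [1, 4] / [2] / [3]
  Insert 1 (step 5): P = [1, 6] / [3] / [4] / [8];  Q = [1, 4] / [2] / [3] / [5]
  Insert 7 (step 6): P = [1, 6, 7] / [3] / [4] / [8];  Q = [1, 4, 6] / [2] / [3] / [5]
  Insert 2 (step 7): P = [1, 2, 7] / [3, 6] / [4] / [8];  Q = [1, 4, 6] / [2, 7] / [3] / [5]
  Insert 5 (step 8): P = [1, 2, 5] / [3, 6, 7] / [4] / [8];  Q = [1, 4, 6] / [2, 7, 8] / [3] / [5]
Final shape: (3, 3, 1, 1).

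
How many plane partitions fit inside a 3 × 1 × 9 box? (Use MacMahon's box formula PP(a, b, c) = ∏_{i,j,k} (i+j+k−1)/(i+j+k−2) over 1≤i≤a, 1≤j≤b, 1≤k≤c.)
PP(3, 1, 9) = 220

Evaluate the triple product over i = 1..3, j = 1..1, k = 1..9. The factors are (2/1) · (3/2) · (4/3) · (5/4) · (6/5) · (7/6) · (8/7) · (9/8) · … (27 factors total). The numerators and denominators telescope so the product is an integer; carrying out the multiplication exactly gives PP(3, 1, 9) = 220.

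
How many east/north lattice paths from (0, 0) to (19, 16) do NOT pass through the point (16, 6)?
Number of paths = 4038589632

Total paths from (0, 0) to (19, 16): C(35, 19) = 4059928950. Paths through (16, 6): (paths (0, 0) → (16, 6)) × (paths (16, 6) → (19, 16)) = C(22, 16) · C(13, 3) = 74613 · 286 = 21339318. Avoidance count = 4059928950 − 21339318 = 4038589632.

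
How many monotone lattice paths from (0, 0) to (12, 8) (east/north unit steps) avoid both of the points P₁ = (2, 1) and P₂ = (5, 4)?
Number of paths = 45846

Inclusion–exclusion. Total paths: C(20, 12) = 125970. Through P₁: C(3, 2)·C(17, 10) = 58344. Through P₂: C(9, 5)·C(11, 7) = 41580. Since P₁ is strictly southwest of P₂, a monotone path through both must visit P₁ then P₂; paths through both = C(3, 2)·C(6, 3)·C(11, 7) = 19800. Avoid both = 125970 − 58344 − 41580 + 19800 = 45846.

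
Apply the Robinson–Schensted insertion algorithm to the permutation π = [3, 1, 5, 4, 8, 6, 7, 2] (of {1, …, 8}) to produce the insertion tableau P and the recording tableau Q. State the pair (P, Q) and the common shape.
P = [1, 2, 6, 7] / [3, 4, 8] / [5];  Q = [1, 3, 5, 7] / [2, 4, 6] / [8];  common shape = (4, 3, 1)

Row-insert the values π_1, π_2, … into P one at a time, bumping the leftmost entry strictly greater than the inserted value down to the next row. The recording tableau Q records, in position (i, j), the step at which that cell was added to P.
  Insert 3 (step 1): P = [3];  Q = [1]
  Insert 1 (step 2): P = [1] / [3];  Q = [1] / [2]
  Insert 5 (step 3): P = [1, 5] / [3];  Q = [1, 3] / [2]
  Insert 4 (step 4): P = [1, 4] / [3, 5];  Q = [1, 3] / [2, 4]
  Insert 8 (step 5): P = [1, 4, 8] / [3, 5];  Q = [1, 3, 5] / [2, 4]
  Insert 6 (step 6): P = [1, 4, 6] / [3, 5, 8];  Q = [1, 3, 5] / [2, 4, 6]
  Insert 7 (step 7): P = [1, 4, 6, 7] / [3, 5, 8];  Q = [1, 3, 5, 7] / [2, 4, 6]
  Insert 2 (step 8): P = [1, 2, 6, 7] / [3, 4, 8] / [5];  Q = [1, 3, 5, 7] / [2, 4, 6] / [8]
Final shape: (4, 3, 1).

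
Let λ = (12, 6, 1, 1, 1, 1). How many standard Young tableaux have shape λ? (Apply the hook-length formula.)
# SYT of shape (12, 6, 1, 1, 1, 1) = 33549516

Hook-length formula: f^λ = n! / Π hook(c), product over all cells c of the Young diagram. For λ = (12, 6, 1, 1, 1, 1), n = 22 boxes. Hook lengths by row (left-to-right, top-to-bottom): [17, 12, 11, 10, 9, 8, 6, 5, 4, 3, 2, 1]; [10, 5, 4, 3, 2, 1]; [4]; [3]; [2]; [1]. Product of hooks = 33502740480000. So f^λ = 22! / 33502740480000 = 1124000727777607680000 / 33502740480000 = 33549516.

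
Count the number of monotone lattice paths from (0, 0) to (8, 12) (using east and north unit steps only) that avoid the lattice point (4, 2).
Number of paths = 110955

Total paths from (0, 0) to (8, 12): C(20, 8) = 125970. Paths through (4, 2): (paths (0, 0) → (4, 2)) × (paths (4, 2) → (8, 12)) = C(6, 4) · C(14, 4) = 15 · 1001 = 15015. Avoidance count = 125970 − 15015 = 110955.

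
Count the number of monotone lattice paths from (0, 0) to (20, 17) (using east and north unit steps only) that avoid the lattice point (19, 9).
Number of paths = 15843206610

Total paths from (0, 0) to (20, 17): C(37, 20) = 15905368710. Paths through (19, 9): (paths (0, 0) → (19, 9)) × (paths (19, 9) → (20, 17)) = C(28, 19) · C(9, 1) = 6906900 · 9 = 62162100. Avoidance count = 15905368710 − 62162100 = 15843206610.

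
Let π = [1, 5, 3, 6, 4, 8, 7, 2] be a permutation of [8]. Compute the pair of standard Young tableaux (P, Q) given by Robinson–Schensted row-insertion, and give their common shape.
P = [1, 2, 4, 7] / [3, 6, 8] / [5];  Q = [1, 2, 4, 6] / [3, 5, 7] / [8];  common shape = (4, 3, 1)

Row-insert the values π_1, π_2, … into P one at a time, bumping the leftmost entry strictly greater than the inserted value down to the next row. The recording tableau Q records, in position (i, j), the step at which that cell was added to P.
  Insert 1 (step 1): P = [1];  Q = [1]
  Insert 5 (step 2): P = [1, 5];  Q = [1, 2]
  Insert 3 (step 3): P = [1, 3] / [5];  Q = [1, 2] / [3]
  Insert 6 (step 4): P = [1, 3, 6] / [5];  Q = [1, 2, 4] / [3]
  Insert 4 (step 5): P = [1, 3, 4] / [5, 6];  Q = [1, 2, 4] / [3, 5]
  Insert 8 (step 6): P = [1, 3, 4, 8] / [5, 6];  Q = [1, 2, 4, 6] / [3, 5]
  Insert 7 (step 7): P = [1, 3, 4, 7] / [5, 6, 8];  Q = [1, 2, 4, 6] / [3, 5, 7]
  Insert 2 (step 8): P = [1, 2, 4, 7] / [3, 6, 8] / [5];  Q = [1, 2, 4, 6] / [3, 5, 7] / [8]
Final shape: (4, 3, 1).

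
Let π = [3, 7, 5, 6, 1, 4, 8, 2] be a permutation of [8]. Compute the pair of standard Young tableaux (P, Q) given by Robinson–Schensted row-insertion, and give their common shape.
P = [1, 2, 6, 8] / [3, 4] / [5] / [7];  Q = [1, 2, 4, 7] / [3, 6] / [5] / [8];  common shape = (4, 2, 1, 1)

Row-insert the values π_1, π_2, … into P one at a time, bumping the leftmost entry strictly greater than the inserted value down to the next row. The recording tableau Q records, in position (i, j), the step at which that cell was added to P.
  Insert 3 (step 1): P = [3];  Q = [1]
  Insert 7 (step 2): P = [3, 7];  Q = [1, 2]
  Insert 5 (step 3): P = [3, 5] / [7];  Q = [1, 2] / [3]
  Insert 6 (step 4): P = [3, 5, 6] / [7];  Q = [1, 2, 4] / [3]
  Insert 1 (step 5): P = [1, 5, 6] / [3] / [7];  Q = [1, 2, 4] / [3] / [5]
  Insert 4 (step 6): P = [1, 4, 6] / [3, 5] / [7];  Q = [1, 2, 4] / [3, 6] / [5]
  Insert 8 (step 7): P = [1, 4, 6, 8] / [3, 5] / [7];  Q = [1, 2, 4, 7] / [3, 6] / [5]
  Insert 2 (step 8): P = [1, 2, 6, 8] / [3, 4] / [5] / [7];  Q = [1, 2, 4, 7] / [3, 6] / [5] / [8]
Final shape: (4, 2, 1, 1).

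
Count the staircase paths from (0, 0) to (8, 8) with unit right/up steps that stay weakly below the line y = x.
C_8 = 1430

These NE paths below the diagonal are counted by the Catalan number C_n = (1/(n + 1)) · C(2n, n). For n = 8: C_8 = (1/9) · C(16, 8) = 12870/9 = 1430.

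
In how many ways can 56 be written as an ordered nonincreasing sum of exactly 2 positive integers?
p(56, 2 parts) = 28

Partitions of n into exactly k parts are in bijection with partitions of n − k into at most k parts (subtract 1 from each part). So p(56, exactly 2) = p(54, parts ≤ 2). Computing via the recurrence p(m, j) = p(m, j−1) + p(m−j, j) gives 28.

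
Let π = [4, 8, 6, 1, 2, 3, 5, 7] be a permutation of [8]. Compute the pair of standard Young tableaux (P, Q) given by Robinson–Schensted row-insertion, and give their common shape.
P = [1, 2, 3, 5, 7] / [4, 6] / [8];  Q = [1, 2, 6, 7, 8] / [3, 5] / [4];  common shape = (5, 2, 1)

Row-insert the values π_1, π_2, … into P one at a time, bumping the leftmost entry strictly greater than the inserted value down to the next row. The recording tableau Q records, in position (i, j), the step at which that cell was added to P.
  Insert 4 (step 1): P = [4];  Q = [1]
  Insert 8 (step 2): P = [4, 8];  Q = [1, 2]
  Insert 6 (step 3): P = [4, 6] / [8];  Q = [1, 2] / [3]
  Insert 1 (step 4): P = [1, 6] / [4] / [8];  Q = [1, 2] / [3] / [4]
  Insert 2 (step 5): P = [1, 2] / [4, 6] / [8];  Q = [1, 2] / [3, 5] / [4]
  Insert 3 (step 6): P = [1, 2, 3] / [4, 6] / [8];  Q = [1, 2, 6] / [3, 5] / [4]
  Insert 5 (step 7): P = [1, 2, 3, 5] / [4, 6] / [8];  Q = [1, 2, 6, 7] / [3, 5] / [4]
  Insert 7 (step 8): P = [1, 2, 3, 5, 7] / [4, 6] / [8];  Q = [1, 2, 6, 7, 8] / [3, 5] / [4]
Final shape: (5, 2, 1).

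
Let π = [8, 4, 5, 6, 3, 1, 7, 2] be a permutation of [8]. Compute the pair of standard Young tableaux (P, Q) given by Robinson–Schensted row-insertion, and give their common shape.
P = [1, 2, 6, 7] / [3, 5] / [4] / [8];  Q = [1, 3, 4, 7] / [2, 8] / [5] / [6];  common shape = (4, 2, 1, 1)

Row-insert the values π_1, π_2, … into P one at a time, bumping the leftmost entry strictly greater than the inserted value down to the next row. The recording tableau Q records, in position (i, j), the step at which that cell was added to P.
  Insert 8 (step 1): P = [8];  Q = [1]
  Insert 4 (step 2): P = [4] / [8];  Q = [1] / [2]
  Insert 5 (step 3): P = [4, 5] / [8];  Q = [1, 3] / [2]
  Insert 6 (step 4): P = [4, 5, 6] / [8];  Q = [1, 3, 4] / [2]
  Insert 3 (step 5): P = [3, 5, 6] / [4] / [8];  Q = [1, 3, 4] / [2] / [5]
  Insert 1 (step 6): P = [1, 5, 6] / [3] / [4] / [8];  Q = [1, 3, 4] / [2] / [5] / [6]
  Insert 7 (step 7): P = [1, 5, 6, 7] / [3] / [4] / [8];  Q = [1, 3, 4, 7] / [2] / [5] / [6]
  Insert 2 (step 8): P = [1, 2, 6, 7] / [3, 5] / [4] / [8];  Q = [1, 3, 4, 7] / [2, 8] / [5] / [6]
Final shape: (4, 2, 1, 1).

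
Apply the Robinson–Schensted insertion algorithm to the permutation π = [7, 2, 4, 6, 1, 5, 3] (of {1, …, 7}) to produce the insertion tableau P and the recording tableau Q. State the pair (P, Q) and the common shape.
P = [1, 3, 5] / [2, 4] / [6] / [7];  Q = [1, 3, 4] / [2, 6] / [5] / [7];  common shape = (3, 2, 1, 1)

Row-insert the values π_1, π_2, … into P one at a time, bumping the leftmost entry strictly greater than the inserted value down to the next row. The recording tableau Q records, in position (i, j), the step at which that cell was added to P.
  Insert 7 (step 1): P = [7];  Q = [1]
  Insert 2 (step 2): P = [2] / [7];  Q = [1] / [2]
  Insert 4 (step 3): P = [2, 4] / [7];  Q = [1, 3] / [2]
  Insert 6 (step 4): P = [2, 4, 6] / [7];  Q = [1, 3, 4] / [2]
  Insert 1 (step 5): P = [1, 4, 6] / [2] / [7];  Q = [1, 3, 4] / [2] / [5]
  Insert 5 (step 6): P = [1, 4, 5] / [2, 6] / [7];  Q = [1, 3, 4] / [2, 6] / [5]
  Insert 3 (step 7): P = [1, 3, 5] / [2, 4] / [6] / [7];  Q = [1, 3, 4] / [2, 6] / [5] / [7]
Final shape: (3, 2, 1, 1).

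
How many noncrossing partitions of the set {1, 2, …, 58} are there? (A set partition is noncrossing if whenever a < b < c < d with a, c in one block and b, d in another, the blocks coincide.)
C_58 = 104088460289122304033498318812080

These noncrossing partitions are counted by the Catalan number C_n = (1/(n + 1)) · C(2n, n). For n = 58: C_58 = (1/59) · C(116, 58) = 6141219157058215937976400809912720/59 = 104088460289122304033498318812080.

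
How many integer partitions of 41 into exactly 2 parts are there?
p(41, 2 parts) = 20

Partitions of n into exactly k parts are in bijection with partitions of n − k into at most k parts (subtract 1 from each part). So p(41, exactly 2) = p(39, parts ≤ 2). Computing via the recurrence p(m, j) = p(m, j−1) + p(m−j, j) gives 20.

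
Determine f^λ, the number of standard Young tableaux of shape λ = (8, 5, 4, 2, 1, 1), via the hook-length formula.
# SYT of shape (8, 5, 4, 2, 1, 1) = 805820400

Hook-length formula: f^λ = n! / Π hook(c), product over all cells c of the Young diagram. For λ = (8, 5, 4, 2, 1, 1), n = 21 boxes. Hook lengths by row (left-to-right, top-to-bottom): [13, 10, 8, 7, 5, 3, 2, 1]; [9, 6, 4, 3, 1]; [7, 4, 2, 1]; [4, 1]; [2]; [1]. Product of hooks = 63402393600. So f^λ = 21! / 63402393600 = 51090942171709440000 / 63402393600 = 805820400.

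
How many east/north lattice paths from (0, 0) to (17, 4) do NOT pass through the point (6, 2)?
Number of paths = 3801

Total paths from (0, 0) to (17, 4): C(21, 17) = 5985. Paths through (6, 2): (paths (0, 0) → (6, 2)) × (paths (6, 2) → (17, 4)) = C(8, 6) · C(13, 11) = 28 · 78 = 2184. Avoidance count = 5985 − 2184 = 3801.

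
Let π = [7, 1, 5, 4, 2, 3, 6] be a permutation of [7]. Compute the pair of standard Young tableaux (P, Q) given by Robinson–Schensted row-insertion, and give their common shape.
P = [1, 2, 3, 6] / [4] / [5] / [7];  Q = [1, 3, 6, 7] / [2] / [4] / [5];  common shape = (4, 1, 1, 1)

Row-insert the values π_1, π_2, … into P one at a time, bumping the leftmost entry strictly greater than the inserted value down to the next row. The recording tableau Q records, in position (i, j), the step at which that cell was added to P.
  Insert 7 (step 1): P = [7];  Q = [1]
  Insert 1 (step 2): P = [1] / [7];  Q = [1] / [2]
  Insert 5 (step 3): P = [1, 5] / [7];  Q = [1, 3] / [2]
  Insert 4 (step 4): P = [1, 4] / [5] / [7];  Q = [1, 3] / [2] / [4]
  Insert 2 (step 5): P = [1, 2] / [4] / [5] / [7];  Q = [1, 3] / [2] / [4] / [5]
  Insert 3 (step 6): P = [1, 2, 3] / [4] / [5] / [7];  Q = [1, 3, 6] / [2] / [4] / [5]
  Insert 6 (step 7): P = [1, 2, 3, 6] / [4] / [5] / [7];  Q = [1, 3, 6, 7] / [2] / [4] / [5]
Final shape: (4, 1, 1, 1).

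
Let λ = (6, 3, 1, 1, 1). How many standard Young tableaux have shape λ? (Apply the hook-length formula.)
# SYT of shape (6, 3, 1, 1, 1) = 3696

Hook-length formula: f^λ = n! / Π hook(c), product over all cells c of the Young diagram. For λ = (6, 3, 1, 1, 1), n = 12 boxes. Hook lengths by row (left-to-right, top-to-bottom): [10, 6, 5, 3, 2, 1]; [6, 2, 1]; [3]; [2]; [1]. Product of hooks = 129600. So f^λ = 12! / 129600 = 479001600 / 129600 = 3696.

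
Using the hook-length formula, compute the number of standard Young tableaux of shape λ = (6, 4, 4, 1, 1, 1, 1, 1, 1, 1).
# SYT of shape (6, 4, 4, 1, 1, 1, 1, 1, 1, 1) = 84651840

Hook-length formula: f^λ = n! / Π hook(c), product over all cells c of the Young diagram. For λ = (6, 4, 4, 1, 1, 1, 1, 1, 1, 1), n = 21 boxes. Hook lengths by row (left-to-right, top-to-bottom): [15, 7, 6, 5, 2, 1]; [12, 4, 3, 2]; [11, 3, 2, 1]; [7]; [6]; [5]; [4]; [3]; [2]; [1]. Product of hooks = 603542016000. So f^λ = 21! / 603542016000 = 51090942171709440000 / 603542016000 = 84651840.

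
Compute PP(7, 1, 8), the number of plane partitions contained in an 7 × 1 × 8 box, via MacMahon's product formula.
PP(7, 1, 8) = 6435

Evaluate the triple product over i = 1..7, j = 1..1, k = 1..8. The factors are (2/1) · (3/2) · (4/3) · (5/4) · (6/5) · (7/6) · (8/7) · (9/8) · … (56 factors total). The numerators and denominators telescope so the product is an integer; carrying out the multiplication exactly gives PP(7, 1, 8) = 6435.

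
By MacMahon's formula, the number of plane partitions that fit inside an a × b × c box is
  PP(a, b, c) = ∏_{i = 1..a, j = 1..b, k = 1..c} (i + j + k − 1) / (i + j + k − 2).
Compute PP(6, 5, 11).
PP(6, 5, 11) = 3792054662892288

Evaluate the triple product over i = 1..6, j = 1..5, k = 1..11. The factors are (2/1) · (3/2) · (4/3) · (5/4) · (6/5) · (7/6) · (8/7) · (9/8) · … (330 factors total). The numerators and denominators telescope so the product is an integer; carrying out the multiplication exactly gives PP(6, 5, 11) = 3792054662892288.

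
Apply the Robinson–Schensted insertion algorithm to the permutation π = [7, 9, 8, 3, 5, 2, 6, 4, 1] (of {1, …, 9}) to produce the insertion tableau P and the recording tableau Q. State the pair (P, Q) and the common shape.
P = [1, 4, 6] / [2, 5] / [3, 8] / [7] / [9];  Q = [1, 2, 7] / [3, 5] / [4, 8] / [6] / [9];  common shape = (3, 2, 2, 1, 1)

Row-insert the values π_1, π_2, … into P one at a time, bumping the leftmost entry strictly greater than the inserted value down to the next row. The recording tableau Q records, in position (i, j), the step at which that cell was added to P.
  Insert 7 (step 1): P = [7];  Q = [1]
  Insert 9 (step 2): P = [7, 9];  Q = [1, 2]
  Insert 8 (step 3): P = [7, 8] / [9];  Q = [1, 2] / [3]
  Insert 3 (step 4): P = [3, 8] / [7] / [9];  Q = [1, 2] / [3] / [4]
  Insert 5 (step 5): P = [3, 5] / [7, 8] / [9];  Q = [1, 2] / [3, 5] / [4]
  Insert 2 (step 6): P = [2, 5] / [3, 8] / [7] / [9];  Q = [1, 2] / [3, 5] / [4] / [6]
  Insert 6 (step 7): P = [2, 5, 6] / [3, 8] / [7] / [9];  Q = [1, 2, 7] / [3, 5] / [4] / [6]
  Insert 4 (step 8): P = [2, 4, 6] / [3, 5] / [7, 8] / [9];  Q = [1, 2, 7] / [3, 5] / [4, 8] / [6]
  Insert 1 (step 9): P = [1, 4, 6] / [2, 5] / [3, 8] / [7] / [9];  Q = [1, 2, 7] / [3, 5] / [4, 8] / [6] / [9]
Final shape: (3, 2, 2, 1, 1).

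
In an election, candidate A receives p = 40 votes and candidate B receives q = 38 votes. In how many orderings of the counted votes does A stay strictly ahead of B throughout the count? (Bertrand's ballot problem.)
Strict-lead orderings = 680425371729975800390

Total orderings of the 78 votes with 40 for A: C(78, 40) = 26536589497469056215210. By the Bertrand ballot formula (Cycle Lemma / reflection principle), the number of orderings in which A is strictly ahead of B throughout is (p − q)/(p + q) · C(p + q, p) = (40 − 38)/(40 + 38) · 26536589497469056215210 = 680425371729975800390.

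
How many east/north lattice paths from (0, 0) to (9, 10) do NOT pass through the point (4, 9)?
Number of paths = 88088

Total paths from (0, 0) to (9, 10): C(19, 9) = 92378. Paths through (4, 9): (paths (0, 0) → (4, 9)) × (paths (4, 9) → (9, 10)) = C(13, 4) · C(6, 5) = 715 · 6 = 4290. Avoidance count = 92378 − 4290 = 88088.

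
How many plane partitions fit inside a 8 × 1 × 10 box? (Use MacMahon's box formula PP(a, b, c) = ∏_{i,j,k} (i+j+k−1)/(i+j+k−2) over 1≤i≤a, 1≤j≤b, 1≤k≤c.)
PP(8, 1, 10) = 43758

Evaluate the triple product over i = 1..8, j = 1..1, k = 1..10. The factors are (2/1) · (3/2) · (4/3) · (5/4) · (6/5) · (7/6) · (8/7) · (9/8) · … (80 factors total). The numerators and denominators telescope so the product is an integer; carrying out the multiplication exactly gives PP(8, 1, 10) = 43758.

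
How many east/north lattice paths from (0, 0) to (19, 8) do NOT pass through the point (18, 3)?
Number of paths = 2212095

Total paths from (0, 0) to (19, 8): C(27, 19) = 2220075. Paths through (18, 3): (paths (0, 0) → (18, 3)) × (paths (18, 3) → (19, 8)) = C(21, 18) · C(6, 1) = 1330 · 6 = 7980. Avoidance count = 2220075 − 7980 = 2212095.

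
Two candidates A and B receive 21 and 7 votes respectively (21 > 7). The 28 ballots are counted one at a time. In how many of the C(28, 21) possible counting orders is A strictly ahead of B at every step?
Strict-lead orderings = 592020

Total orderings of the 28 votes with 21 for A: C(28, 21) = 1184040. By the Bertrand ballot formula (Cycle Lemma / reflection principle), the number of orderings in which A is strictly ahead of B throughout is (p − q)/(p + q) · C(p + q, p) = (21 − 7)/(21 + 7) · 1184040 = 592020.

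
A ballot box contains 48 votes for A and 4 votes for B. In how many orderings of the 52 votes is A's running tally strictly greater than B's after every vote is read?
Strict-lead orderings = 229075

Total orderings of the 52 votes with 48 for A: C(52, 48) = 270725. By the Bertrand ballot formula (Cycle Lemma / reflection principle), the number of orderings in which A is strictly ahead of B throughout is (p − q)/(p + q) · C(p + q, p) = (48 − 4)/(48 + 4) · 270725 = 229075.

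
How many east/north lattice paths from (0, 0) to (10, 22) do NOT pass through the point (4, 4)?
Number of paths = 55090520

Total paths from (0, 0) to (10, 22): C(32, 10) = 64512240. Paths through (4, 4): (paths (0, 0) → (4, 4)) × (paths (4, 4) → (10, 22)) = C(8, 4) · C(24, 6) = 70 · 134596 = 9421720. Avoidance count = 64512240 − 9421720 = 55090520.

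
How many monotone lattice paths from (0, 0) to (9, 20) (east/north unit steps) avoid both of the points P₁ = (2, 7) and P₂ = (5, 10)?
Number of paths = 4939002

Inclusion–exclusion. Total paths: C(29, 9) = 10015005. Through P₁: C(9, 2)·C(20, 7) = 2790720. Through P₂: C(15, 5)·C(14, 4) = 3006003. Since P₁ is strictly southwest of P₂, a monotone path through both must visit P₁ then P₂; paths through both = C(9, 2)·C(6, 3)·C(14, 4) = 720720. Avoid both = 10015005 − 2790720 − 3006003 + 720720 = 4939002.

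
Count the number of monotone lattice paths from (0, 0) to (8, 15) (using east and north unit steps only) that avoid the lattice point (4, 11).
Number of paths = 394764

Total paths from (0, 0) to (8, 15): C(23, 8) = 490314. Paths through (4, 11): (paths (0, 0) → (4, 11)) × (paths (4, 11) → (8, 15)) = C(15, 4) · C(8, 4) = 1365 · 70 = 95550. Avoidance count = 490314 − 95550 = 394764.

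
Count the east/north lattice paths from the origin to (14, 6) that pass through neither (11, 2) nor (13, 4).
Number of paths = 30294

Inclusion–exclusion. Total paths: C(20, 14) = 38760. Through P₁: C(13, 11)·C(7, 3) = 2730. Through P₂: C(17, 13)·C(3, 1) = 7140. Since P₁ is strictly southwest of P₂, a monotone path through both must visit P₁ then P₂; paths through both = C(13, 11)·C(4, 2)·C(3, 1) = 1404. Avoid both = 38760 − 2730 − 7140 + 1404 = 30294.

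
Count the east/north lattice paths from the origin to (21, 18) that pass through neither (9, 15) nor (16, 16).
Number of paths = 49361202152

Inclusion–exclusion. Total paths: C(39, 21) = 62359143990. Through P₁: C(24, 9)·C(15, 12) = 594914320. Through P₂: C(32, 16)·C(7, 5) = 12622688190. Since P₁ is strictly southwest of P₂, a monotone path through both must visit P₁ then P₂; paths through both = C(24, 9)·C(8, 7)·C(7, 5) = 219660672. Avoid both = 62359143990 − 594914320 − 12622688190 + 219660672 = 49361202152.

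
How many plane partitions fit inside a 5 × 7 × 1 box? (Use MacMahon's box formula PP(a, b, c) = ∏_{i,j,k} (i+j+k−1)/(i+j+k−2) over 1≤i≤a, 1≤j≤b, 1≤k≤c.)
PP(5, 7, 1) = 792

Evaluate the triple product over i = 1..5, j = 1..7, k = 1..1. The factors are (2/1) · (3/2) · (4/3) · (5/4) · (6/5) · (7/6) · (8/7) · (3/2) · … (35 factors total). The numerators and denominators telescope so the product is an integer; carrying out the multiplication exactly gives PP(5, 7, 1) = 792.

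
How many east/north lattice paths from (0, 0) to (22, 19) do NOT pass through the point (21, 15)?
Number of paths = 216823157400

Total paths from (0, 0) to (22, 19): C(41, 22) = 244662670200. Paths through (21, 15): (paths (0, 0) → (21, 15)) × (paths (21, 15) → (22, 19)) = C(36, 21) · C(5, 1) = 5567902560 · 5 = 27839512800. Avoidance count = 244662670200 − 27839512800 = 216823157400.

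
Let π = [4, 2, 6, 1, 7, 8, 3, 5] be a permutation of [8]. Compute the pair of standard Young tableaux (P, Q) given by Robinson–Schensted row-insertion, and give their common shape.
P = [1, 3, 5, 8] / [2, 6, 7] / [4];  Q = [1, 3, 5, 6] / [2, 7, 8] / [4];  common shape = (4, 3, 1)

Row-insert the values π_1, π_2, … into P one at a time, bumping the leftmost entry strictly greater than the inserted value down to the next row. The recording tableau Q records, in position (i, j), the step at which that cell was added to P.
  Insert 4 (step 1): P = [4];  Q = [1]
  Insert 2 (step 2): P = [2] / [4];  Q = [1] / [2]
  Insert 6 (step 3): P = [2, 6] / [4];  Q = [1, 3] / [2]
  Insert 1 (step 4): P = [1, 6] / [2] / [4];  Q = [1, 3] / [2] / [4]
  Insert 7 (step 5): P = [1, 6, 7] / [2] / [4];  Q = [1, 3, 5] / [2] / [4]
  Insert 8 (step 6): P = [1, 6, 7, 8] / [2] / [4];  Q = [1, 3, 5, 6] / [2] / [4]
  Insert 3 (step 7): P = [1, 3, 7, 8] / [2, 6] / [4];  Q = [1, 3, 5, 6] / [2, 7] / [4]
  Insert 5 (step 8): P = [1, 3, 5, 8] / [2, 6, 7] / [4];  Q = [1, 3, 5, 6] / [2, 7, 8] / [4]
Final shape: (4, 3, 1).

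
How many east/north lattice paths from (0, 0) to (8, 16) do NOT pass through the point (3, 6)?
Number of paths = 483219

Total paths from (0, 0) to (8, 16): C(24, 8) = 735471. Paths through (3, 6): (paths (0, 0) → (3, 6)) × (paths (3, 6) → (8, 16)) = C(9, 3) · C(15, 5) = 84 · 3003 = 252252. Avoidance count = 735471 − 252252 = 483219.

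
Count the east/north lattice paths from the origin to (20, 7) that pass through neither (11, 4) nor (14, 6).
Number of paths = 411960

Inclusion–exclusion. Total paths: C(27, 20) = 888030. Through P₁: C(15, 11)·C(12, 9) = 300300. Through P₂: C(20, 14)·C(7, 6) = 271320. Since P₁ is strictly southwest of P₂, a monotone path through both must visit P₁ then P₂; paths through both = C(15, 11)·C(5, 3)·C(7, 6) = 95550. Avoid both = 888030 − 300300 − 271320 + 95550 = 411960.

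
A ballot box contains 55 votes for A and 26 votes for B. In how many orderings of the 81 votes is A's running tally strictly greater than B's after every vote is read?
Strict-lead orderings = 405346084712446539872

Total orderings of the 81 votes with 55 for A: C(81, 55) = 1132173546955454128608. By the Bertrand ballot formula (Cycle Lemma / reflection principle), the number of orderings in which A is strictly ahead of B throughout is (p − q)/(p + q) · C(p + q, p) = (55 − 26)/(55 + 26) · 1132173546955454128608 = 405346084712446539872.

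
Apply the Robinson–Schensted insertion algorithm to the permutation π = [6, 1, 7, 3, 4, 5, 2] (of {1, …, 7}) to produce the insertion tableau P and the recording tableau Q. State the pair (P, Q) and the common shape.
P = [1, 2, 4, 5] / [3, 7] / [6];  Q = [1, 3, 5, 6] / [2, 4] / [7];  common shape = (4, 2, 1)

Row-insert the values π_1, π_2, … into P one at a time, bumping the leftmost entry strictly greater than the inserted value down to the next row. The recording tableau Q records, in position (i, j), the step at which that cell was added to P.
  Insert 6 (step 1): P = [6];  Q = [1]
  Insert 1 (step 2): P = [1] / [6];  Q = [1] / [2]
  Insert 7 (step 3): P = [1, 7] / [6];  Q = [1, 3] / [2]
  Insert 3 (step 4): P = [1, 3] / [6, 7];  Q = [1, 3] / [2, 4]
  Insert 4 (step 5): P = [1, 3, 4] / [6, 7];  Q = [1, 3, 5] / [2, 4]
  Insert 5 (step 6): P = [1, 3, 4, 5] / [6, 7];  Q = [1, 3, 5, 6] / [2, 4]
  Insert 2 (step 7): P = [1, 2, 4, 5] / [3, 7] / [6];  Q = [1, 3, 5, 6] / [2, 4] / [7]
Final shape: (4, 2, 1).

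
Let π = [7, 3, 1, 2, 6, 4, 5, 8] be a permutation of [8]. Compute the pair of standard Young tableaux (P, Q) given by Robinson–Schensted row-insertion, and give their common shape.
P = [1, 2, 4, 5, 8] / [3, 6] / [7];  Q = [1, 4, 5, 7, 8] / [2, 6] / [3];  common shape = (5, 2, 1)

Row-insert the values π_1, π_2, … into P one at a time, bumping the leftmost entry strictly greater than the inserted value down to the next row. The recording tableau Q records, in position (i, j), the step at which that cell was added to P.
  Insert 7 (step 1): P = [7];  Q = [1]
  Insert 3 (step 2): P = [3] / [7];  Q = [1] / [2]
  Insert 1 (step 3): P = [1] / [3] / [7];  Q = [1] / [2] / [3]
  Insert 2 (step 4): P = [1, 2] / [3] / [7];  Q = [1, 4] / [2] / [3]
  Insert 6 (step 5): P = [1, 2, 6] / [3] / [7];  Q = [1, 4, 5] / [2] / [3]
  Insert 4 (step 6): P = [1, 2, 4] / [3, 6] / [7];  Q = [1, 4, 5] / [2, 6] / [3]
  Insert 5 (step 7): P = [1, 2, 4, 5] / [3, 6] / [7];  Q = [1, 4, 5, 7] / [2, 6] / [3]
  Insert 8 (step 8): P = [1, 2, 4, 5, 8] / [3, 6] / [7];  Q = [1, 4, 5, 7, 8] / [2, 6] / [3]
Final shape: (5, 2, 1).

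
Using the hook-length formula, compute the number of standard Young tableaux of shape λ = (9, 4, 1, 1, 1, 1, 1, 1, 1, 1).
# SYT of shape (9, 4, 1, 1, 1, 1, 1, 1, 1, 1) = 16166150

Hook-length formula: f^λ = n! / Π hook(c), product over all cells c of the Young diagram. For λ = (9, 4, 1, 1, 1, 1, 1, 1, 1, 1), n = 21 boxes. Hook lengths by row (left-to-right, top-to-bottom): [18, 9, 8, 7, 5, 4, 3, 2, 1]; [12, 3, 2, 1]; [8]; [7]; [6]; [5]; [4]; [3]; [2]; [1]. Product of hooks = 3160365465600. So f^λ = 21! / 3160365465600 = 51090942171709440000 / 3160365465600 = 16166150.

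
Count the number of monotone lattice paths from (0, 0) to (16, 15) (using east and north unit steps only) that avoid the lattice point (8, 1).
Number of paths = 297662265

Total paths from (0, 0) to (16, 15): C(31, 16) = 300540195. Paths through (8, 1): (paths (0, 0) → (8, 1)) × (paths (8, 1) → (16, 15)) = C(9, 8) · C(22, 8) = 9 · 319770 = 2877930. Avoidance count = 300540195 − 2877930 = 297662265.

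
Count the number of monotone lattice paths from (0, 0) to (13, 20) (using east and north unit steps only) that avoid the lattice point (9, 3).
Number of paths = 571849740

Total paths from (0, 0) to (13, 20): C(33, 13) = 573166440. Paths through (9, 3): (paths (0, 0) → (9, 3)) × (paths (9, 3) → (13, 20)) = C(12, 9) · C(21, 4) = 220 · 5985 = 1316700. Avoidance count = 573166440 − 1316700 = 571849740.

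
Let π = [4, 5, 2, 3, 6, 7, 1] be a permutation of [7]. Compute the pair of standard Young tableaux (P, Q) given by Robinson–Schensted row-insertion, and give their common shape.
P = [1, 3, 6, 7] / [2, 5] / [4];  Q = [1, 2, 5, 6] / [3, 4] / [7];  common shape = (4, 2, 1)

Row-insert the values π_1, π_2, … into P one at a time, bumping the leftmost entry strictly greater than the inserted value down to the next row. The recording tableau Q records, in position (i, j), the step at which that cell was added to P.
  Insert 4 (step 1): P = [4];  Q = [1]
  Insert 5 (step 2): P = [4, 5];  Q = [1, 2]
  Insert 2 (step 3): P = [2, 5] / [4];  Q = [1, 2] / [3]
  Insert 3 (step 4): P = [2, 3] / [4, 5];  Q = [1, 2] / [3, 4]
  Insert 6 (step 5): P = [2, 3, 6] / [4, 5];  Q = [1, 2, 5] / [3, 4]
  Insert 7 (step 6): P = [2, 3, 6, 7] / [4, 5];  Q = [1, 2, 5, 6] / [3, 4]
  Insert 1 (step 7): P = [1, 3, 6, 7] / [2, 5] / [4];  Q = [1, 2, 5, 6] / [3, 4] / [7]
Final shape: (4, 2, 1).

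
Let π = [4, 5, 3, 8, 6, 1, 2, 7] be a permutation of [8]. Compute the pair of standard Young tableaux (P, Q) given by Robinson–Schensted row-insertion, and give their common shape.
P = [1, 2, 6, 7] / [3, 5] / [4, 8];  Q = [1, 2, 4, 8] / [3, 5] / [6, 7];  common shape = (4, 2, 2)

Row-insert the values π_1, π_2, … into P one at a time, bumping the leftmost entry strictly greater than the inserted value down to the next row. The recording tableau Q records, in position (i, j), the step at which that cell was added to P.
  Insert 4 (step 1): P = [4];  Q = [1]
  Insert 5 (step 2): P = [4, 5];  Q = [1, 2]
  Insert 3 (step 3): P = [3, 5] / [4];  Q = [1, 2] / [3]
  Insert 8 (step 4): P = [3, 5, 8] / [4];  Q = [1, 2, 4] / [3]
  Insert 6 (step 5): P = [3, 5, 6] / [4, 8];  Q = [1, 2, 4] / [3, 5]
  Insert 1 (step 6): P = [1, 5, 6] / [3, 8] / [4];  Q = [1, 2, 4] / [3, 5] / [6]
  Insert 2 (step 7): P = [1, 2, 6] / [3, 5] / [4, 8];  Q = [1, 2, 4] / [3, 5] / [6, 7]
  Insert 7 (step 8): P = [1, 2, 6, 7] / [3, 5] / [4, 8];  Q = [1, 2, 4, 8] / [3, 5] / [6, 7]
Final shape: (4, 2, 2).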